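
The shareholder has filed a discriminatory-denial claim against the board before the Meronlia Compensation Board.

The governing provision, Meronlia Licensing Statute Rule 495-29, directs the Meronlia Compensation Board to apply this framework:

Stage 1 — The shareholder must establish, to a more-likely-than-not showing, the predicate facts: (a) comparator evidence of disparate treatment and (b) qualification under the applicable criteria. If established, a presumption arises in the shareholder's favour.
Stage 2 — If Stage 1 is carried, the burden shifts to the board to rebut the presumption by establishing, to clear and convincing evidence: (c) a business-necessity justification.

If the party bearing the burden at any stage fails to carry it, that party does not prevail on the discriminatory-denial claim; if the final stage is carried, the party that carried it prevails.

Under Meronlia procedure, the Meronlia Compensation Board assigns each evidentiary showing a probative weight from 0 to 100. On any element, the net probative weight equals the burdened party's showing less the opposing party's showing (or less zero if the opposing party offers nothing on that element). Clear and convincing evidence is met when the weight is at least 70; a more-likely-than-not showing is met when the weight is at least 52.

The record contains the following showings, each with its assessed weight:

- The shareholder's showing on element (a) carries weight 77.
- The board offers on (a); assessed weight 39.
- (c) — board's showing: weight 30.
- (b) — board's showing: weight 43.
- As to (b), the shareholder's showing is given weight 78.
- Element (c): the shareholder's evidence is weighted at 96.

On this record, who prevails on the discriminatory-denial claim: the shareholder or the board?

board

At Stage 1 the shareholder must meet a more-likely-than-not showing (weight is at least 52): on (a) the weight is 77 less the opposing 39 gives net 38, < 52, so (a) does not meet the standard; on (b) the weight is 78 less the opposing 43 gives net 35, < 52, so (b) does not meet the standard.
  The shareholder does not carry Stage 1.
So the board prevails.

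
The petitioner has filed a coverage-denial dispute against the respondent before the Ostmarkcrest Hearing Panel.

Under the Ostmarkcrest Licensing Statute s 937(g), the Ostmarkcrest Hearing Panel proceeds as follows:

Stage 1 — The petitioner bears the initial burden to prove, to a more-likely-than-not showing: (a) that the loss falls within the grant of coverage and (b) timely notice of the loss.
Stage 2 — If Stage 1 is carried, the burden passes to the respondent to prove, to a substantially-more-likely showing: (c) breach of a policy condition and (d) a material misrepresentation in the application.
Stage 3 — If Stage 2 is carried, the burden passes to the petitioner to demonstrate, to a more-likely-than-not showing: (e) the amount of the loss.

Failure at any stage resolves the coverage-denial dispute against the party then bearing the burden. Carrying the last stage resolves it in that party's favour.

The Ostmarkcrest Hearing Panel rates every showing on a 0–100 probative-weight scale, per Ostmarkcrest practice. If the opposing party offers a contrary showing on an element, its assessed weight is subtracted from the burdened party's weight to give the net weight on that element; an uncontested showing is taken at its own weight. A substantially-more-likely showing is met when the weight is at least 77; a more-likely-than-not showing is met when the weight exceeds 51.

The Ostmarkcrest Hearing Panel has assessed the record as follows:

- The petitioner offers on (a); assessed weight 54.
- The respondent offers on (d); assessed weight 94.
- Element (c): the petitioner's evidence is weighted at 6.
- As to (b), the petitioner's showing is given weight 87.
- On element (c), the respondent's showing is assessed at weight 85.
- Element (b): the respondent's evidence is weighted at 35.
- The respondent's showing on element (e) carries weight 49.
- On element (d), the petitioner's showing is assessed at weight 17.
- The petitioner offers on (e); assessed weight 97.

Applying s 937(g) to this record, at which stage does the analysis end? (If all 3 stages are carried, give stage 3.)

At Stage 1 the petitioner must meet a more-likely-than-not showing (weight exceeds 51): on (a) the weight is 54, > 51, so (a) meets the standard; on (b) the weight is 87 less the opposing 35 gives net 52, which does exceed 51, so (b) meets the standard.
  All elements met. The burden passes to the respondent.
At Stage 2 the respondent must meet a substantially-more-likely showing (weight is at least 77): on (c) the weight is 85 less the opposing 6 gives net 79, which does reach 77, so (c) meets the standard; on (d) the weight is 94 less the opposing 17 gives net 77, which does reach 77, so (d) meets the standard.
  All elements met. The burden passes to the petitioner.
At Stage 3 the petitioner must meet a more-likely-than-not showing (weight exceeds 51): on (e) the weight is 97 less the opposing 49 gives net 48, ≤ 51, so (e) does not meet the standard.
  Not every element is met, so the petitioner fails to carry Stage 3.
So the respondent prevails.

stage 3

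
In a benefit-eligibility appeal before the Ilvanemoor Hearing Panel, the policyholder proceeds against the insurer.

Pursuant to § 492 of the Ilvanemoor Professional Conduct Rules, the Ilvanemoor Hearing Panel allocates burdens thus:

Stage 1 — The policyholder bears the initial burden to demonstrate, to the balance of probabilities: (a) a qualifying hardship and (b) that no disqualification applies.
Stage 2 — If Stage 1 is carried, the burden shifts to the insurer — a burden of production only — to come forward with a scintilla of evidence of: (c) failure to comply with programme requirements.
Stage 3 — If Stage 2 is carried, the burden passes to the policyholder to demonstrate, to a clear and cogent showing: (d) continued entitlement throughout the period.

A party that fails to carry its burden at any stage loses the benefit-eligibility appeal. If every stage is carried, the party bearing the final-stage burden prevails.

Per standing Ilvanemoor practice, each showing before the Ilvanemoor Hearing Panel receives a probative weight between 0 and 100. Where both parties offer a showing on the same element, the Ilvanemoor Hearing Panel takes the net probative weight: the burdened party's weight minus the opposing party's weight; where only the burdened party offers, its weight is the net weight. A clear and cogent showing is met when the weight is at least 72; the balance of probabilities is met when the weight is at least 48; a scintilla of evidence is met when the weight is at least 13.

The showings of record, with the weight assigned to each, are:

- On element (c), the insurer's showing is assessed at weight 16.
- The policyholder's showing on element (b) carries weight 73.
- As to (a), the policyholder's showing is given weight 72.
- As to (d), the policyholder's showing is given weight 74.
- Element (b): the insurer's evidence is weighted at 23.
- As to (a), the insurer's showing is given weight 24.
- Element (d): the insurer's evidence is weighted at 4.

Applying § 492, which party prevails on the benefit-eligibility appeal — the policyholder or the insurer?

At Stage 1 the policyholder must meet the balance of probabilities (weight is at least 48): on (a) the weight is 72 less the opposing 24 gives net 48, ≥ 48, so (a) meets the standard; on (b) the weight is 73 less the opposing 23 gives net 50, which does reach 48, so (b) meets the standard.
  All elements met. The burden passes to the insurer.
At Stage 2 the insurer must meet a scintilla of evidence (weight is at least 13): on (c) the weight is 16, ≥ 13, so (c) meets the standard.
  Stage 2 carried; the burden shifts to the policyholder.
At Stage 3 the policyholder must meet a clear and cogent showing (weight is at least 72): on (d) the weight is 74 less the opposing 4 gives net 70, < 72, so (d) does not meet the standard.
  The policyholder does not carry Stage 3.
The analysis ends at Stage 3; the insurer prevails.

insurer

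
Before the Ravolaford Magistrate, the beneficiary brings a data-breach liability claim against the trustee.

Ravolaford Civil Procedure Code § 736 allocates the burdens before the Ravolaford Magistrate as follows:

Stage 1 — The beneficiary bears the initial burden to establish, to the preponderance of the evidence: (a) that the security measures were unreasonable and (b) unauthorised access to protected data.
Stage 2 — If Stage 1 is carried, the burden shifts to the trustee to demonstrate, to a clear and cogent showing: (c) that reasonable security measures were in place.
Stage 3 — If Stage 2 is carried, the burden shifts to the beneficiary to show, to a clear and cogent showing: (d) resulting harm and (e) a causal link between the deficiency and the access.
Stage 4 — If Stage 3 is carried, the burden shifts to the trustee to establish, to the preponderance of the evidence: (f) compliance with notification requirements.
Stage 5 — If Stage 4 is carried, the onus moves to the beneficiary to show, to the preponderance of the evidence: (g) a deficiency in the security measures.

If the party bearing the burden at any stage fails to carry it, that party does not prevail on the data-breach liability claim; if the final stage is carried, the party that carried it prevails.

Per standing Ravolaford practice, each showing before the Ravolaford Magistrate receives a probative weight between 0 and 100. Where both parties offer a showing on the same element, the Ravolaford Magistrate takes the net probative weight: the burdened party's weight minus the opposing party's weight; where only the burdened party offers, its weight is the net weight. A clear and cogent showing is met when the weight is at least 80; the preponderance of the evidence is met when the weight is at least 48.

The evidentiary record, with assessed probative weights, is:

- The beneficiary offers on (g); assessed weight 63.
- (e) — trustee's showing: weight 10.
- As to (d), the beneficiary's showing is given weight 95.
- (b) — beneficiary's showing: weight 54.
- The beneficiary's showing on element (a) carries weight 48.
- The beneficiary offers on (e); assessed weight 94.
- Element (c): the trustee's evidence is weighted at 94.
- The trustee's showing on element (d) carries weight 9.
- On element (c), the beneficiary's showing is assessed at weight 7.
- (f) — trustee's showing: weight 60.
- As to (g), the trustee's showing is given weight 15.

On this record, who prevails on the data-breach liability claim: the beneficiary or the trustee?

Stage 1 (beneficiary, the preponderance of the evidence, weight is at least 48): (a) 48 ≥ 48 — meets; (b) 54 ≥ 48 — meets.
  Stage 1 is satisfied; the onus moves to the trustee.
Stage 2 (trustee, a clear and cogent showing, weight is at least 80): (c) net 94−7=87 ≥ 80 — meets.
  Stage 2 carried; the burden shifts to the beneficiary.
Stage 3 (beneficiary, a clear and cogent showing, weight is at least 80): (d) net 95−9=86 ≥ 80 — meets; (e) net 94−10=84 ≥ 80 — meets.
  Stage 3 is satisfied; the onus moves to the trustee.
Stage 4 (trustee, the preponderance of the evidence, weight is at least 48): (f) 60 ≥ 48 — meets.
  Stage 4 is satisfied; the onus moves to the beneficiary.
Stage 5 (beneficiary, the preponderance of the evidence, weight is at least 48): (g) net 63−15=48 ≥ 48 — meets.
  The beneficiary carries the last stage.
All stages carried — the beneficiary prevails.

beneficiary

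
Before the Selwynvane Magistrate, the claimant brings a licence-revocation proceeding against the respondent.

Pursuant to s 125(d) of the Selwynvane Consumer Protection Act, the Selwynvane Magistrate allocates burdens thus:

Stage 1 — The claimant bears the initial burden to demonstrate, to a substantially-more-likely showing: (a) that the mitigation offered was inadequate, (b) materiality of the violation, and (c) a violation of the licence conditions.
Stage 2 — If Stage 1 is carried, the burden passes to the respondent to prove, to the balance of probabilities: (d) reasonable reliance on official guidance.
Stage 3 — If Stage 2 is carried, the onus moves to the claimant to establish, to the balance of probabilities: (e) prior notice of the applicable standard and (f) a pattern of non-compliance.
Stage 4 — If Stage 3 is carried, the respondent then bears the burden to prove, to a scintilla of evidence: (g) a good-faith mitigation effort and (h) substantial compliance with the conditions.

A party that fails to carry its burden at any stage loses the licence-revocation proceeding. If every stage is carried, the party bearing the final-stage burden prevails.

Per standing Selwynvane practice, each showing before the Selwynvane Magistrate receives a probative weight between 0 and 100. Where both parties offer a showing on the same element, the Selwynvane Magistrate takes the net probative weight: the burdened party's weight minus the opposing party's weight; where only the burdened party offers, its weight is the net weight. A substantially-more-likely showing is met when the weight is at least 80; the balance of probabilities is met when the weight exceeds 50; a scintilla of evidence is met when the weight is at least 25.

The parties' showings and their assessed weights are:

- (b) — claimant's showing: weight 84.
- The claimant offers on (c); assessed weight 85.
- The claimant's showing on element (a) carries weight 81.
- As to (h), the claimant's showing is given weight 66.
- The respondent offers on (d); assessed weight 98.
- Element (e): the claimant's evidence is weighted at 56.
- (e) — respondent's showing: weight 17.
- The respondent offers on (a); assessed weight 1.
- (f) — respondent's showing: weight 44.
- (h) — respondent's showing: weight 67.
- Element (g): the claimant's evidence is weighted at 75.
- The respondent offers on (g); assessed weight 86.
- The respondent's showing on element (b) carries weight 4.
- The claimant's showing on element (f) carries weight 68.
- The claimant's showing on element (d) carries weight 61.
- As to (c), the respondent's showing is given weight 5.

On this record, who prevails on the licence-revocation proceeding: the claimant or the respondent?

Stage 1 — burden on claimant; standard: a substantially-more-likely showing (weight is at least 80).
    (a): 81 − 1 = 80 ≥ 80 [met]
    (b): 84 − 4 = 80 ≥ 80 [met]
    (c): 85 − 5 = 80 ≥ 80 [met]
  All elements met. The burden passes to the respondent.
Stage 2 — burden on respondent; standard: the balance of probabilities (weight exceeds 50).
    (d): 98 − 61 = 37 ≤ 50 [not met]
  The respondent does not carry Stage 2.
So the claimant prevails.

claimant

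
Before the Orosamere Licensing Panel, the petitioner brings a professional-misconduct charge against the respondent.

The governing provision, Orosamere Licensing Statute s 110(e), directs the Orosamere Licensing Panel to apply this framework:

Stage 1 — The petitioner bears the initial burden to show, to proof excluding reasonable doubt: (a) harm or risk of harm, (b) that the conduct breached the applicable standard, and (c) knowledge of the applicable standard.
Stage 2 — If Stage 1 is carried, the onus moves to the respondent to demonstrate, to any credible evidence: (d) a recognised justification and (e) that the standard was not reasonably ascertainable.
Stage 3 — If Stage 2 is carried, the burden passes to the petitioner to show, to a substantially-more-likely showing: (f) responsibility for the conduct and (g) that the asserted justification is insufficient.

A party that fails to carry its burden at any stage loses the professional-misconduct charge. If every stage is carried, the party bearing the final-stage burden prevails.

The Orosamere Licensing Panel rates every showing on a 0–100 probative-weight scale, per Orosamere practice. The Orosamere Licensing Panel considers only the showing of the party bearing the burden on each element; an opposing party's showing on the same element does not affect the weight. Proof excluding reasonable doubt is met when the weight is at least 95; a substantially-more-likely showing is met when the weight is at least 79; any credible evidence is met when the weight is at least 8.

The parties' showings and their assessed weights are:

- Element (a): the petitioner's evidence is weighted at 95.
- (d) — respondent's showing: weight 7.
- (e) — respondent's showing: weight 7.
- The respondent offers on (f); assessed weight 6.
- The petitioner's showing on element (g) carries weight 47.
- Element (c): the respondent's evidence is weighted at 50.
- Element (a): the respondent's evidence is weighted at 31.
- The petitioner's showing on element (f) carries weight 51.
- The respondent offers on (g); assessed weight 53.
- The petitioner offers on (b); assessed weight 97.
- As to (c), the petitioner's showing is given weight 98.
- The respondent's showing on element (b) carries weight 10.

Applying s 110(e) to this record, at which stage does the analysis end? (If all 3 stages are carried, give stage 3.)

stage 2

At Stage 1 the petitioner must meet proof excluding reasonable doubt (weight is at least 95): on (a) the weight is 95 (the respondent's 31 is given no effect), which does reach 95, so (a) meets the standard; on (b) the weight is 97 (the respondent's 10 is given no effect), ≥ 95, so (b) meets the standard; on (c) the weight is 98 (the respondent's 50 is given no effect), which does reach 95, so (c) meets the standard.
  The petitioner carries Stage 1; the respondent now bears the burden.
At Stage 2 the respondent must meet any credible evidence (weight is at least 8): on (d) the weight is 7, which does not reach 8, so (d) does not meet the standard; on (e) the weight is 7, which does not reach 8, so (e) does not meet the standard.
  Stage 2 not carried; the respondent fails its burden.
The petitioner prevails.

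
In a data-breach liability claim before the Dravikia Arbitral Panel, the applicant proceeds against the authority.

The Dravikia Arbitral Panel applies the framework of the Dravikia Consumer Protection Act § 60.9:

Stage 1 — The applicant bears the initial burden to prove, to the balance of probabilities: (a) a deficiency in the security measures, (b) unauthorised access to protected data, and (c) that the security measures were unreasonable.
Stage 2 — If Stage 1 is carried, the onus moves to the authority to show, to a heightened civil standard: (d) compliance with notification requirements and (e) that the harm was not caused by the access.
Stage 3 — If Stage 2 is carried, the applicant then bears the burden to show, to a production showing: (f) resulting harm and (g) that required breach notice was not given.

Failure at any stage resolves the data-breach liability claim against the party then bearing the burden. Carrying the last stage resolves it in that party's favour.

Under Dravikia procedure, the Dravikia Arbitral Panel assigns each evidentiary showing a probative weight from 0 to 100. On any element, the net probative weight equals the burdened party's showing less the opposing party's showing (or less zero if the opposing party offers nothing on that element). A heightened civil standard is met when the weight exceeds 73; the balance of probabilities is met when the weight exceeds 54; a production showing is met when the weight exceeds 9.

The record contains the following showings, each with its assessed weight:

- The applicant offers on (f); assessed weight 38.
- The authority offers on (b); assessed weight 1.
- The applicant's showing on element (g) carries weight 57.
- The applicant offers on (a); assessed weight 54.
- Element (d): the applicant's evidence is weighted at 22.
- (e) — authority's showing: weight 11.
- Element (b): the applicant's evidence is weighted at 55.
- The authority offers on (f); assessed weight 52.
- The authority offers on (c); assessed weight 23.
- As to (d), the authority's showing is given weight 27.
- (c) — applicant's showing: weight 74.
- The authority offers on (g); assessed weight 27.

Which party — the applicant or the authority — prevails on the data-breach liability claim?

Stage 1 (applicant, the balance of probabilities, weight exceeds 54): (a) 54 ≤ 54 — fails; (b) net 55−1=54 ≤ 54 — fails; (c) net 74−23=51 ≤ 54 — fails.
  The applicant does not carry Stage 1.
So the authority prevails.

authority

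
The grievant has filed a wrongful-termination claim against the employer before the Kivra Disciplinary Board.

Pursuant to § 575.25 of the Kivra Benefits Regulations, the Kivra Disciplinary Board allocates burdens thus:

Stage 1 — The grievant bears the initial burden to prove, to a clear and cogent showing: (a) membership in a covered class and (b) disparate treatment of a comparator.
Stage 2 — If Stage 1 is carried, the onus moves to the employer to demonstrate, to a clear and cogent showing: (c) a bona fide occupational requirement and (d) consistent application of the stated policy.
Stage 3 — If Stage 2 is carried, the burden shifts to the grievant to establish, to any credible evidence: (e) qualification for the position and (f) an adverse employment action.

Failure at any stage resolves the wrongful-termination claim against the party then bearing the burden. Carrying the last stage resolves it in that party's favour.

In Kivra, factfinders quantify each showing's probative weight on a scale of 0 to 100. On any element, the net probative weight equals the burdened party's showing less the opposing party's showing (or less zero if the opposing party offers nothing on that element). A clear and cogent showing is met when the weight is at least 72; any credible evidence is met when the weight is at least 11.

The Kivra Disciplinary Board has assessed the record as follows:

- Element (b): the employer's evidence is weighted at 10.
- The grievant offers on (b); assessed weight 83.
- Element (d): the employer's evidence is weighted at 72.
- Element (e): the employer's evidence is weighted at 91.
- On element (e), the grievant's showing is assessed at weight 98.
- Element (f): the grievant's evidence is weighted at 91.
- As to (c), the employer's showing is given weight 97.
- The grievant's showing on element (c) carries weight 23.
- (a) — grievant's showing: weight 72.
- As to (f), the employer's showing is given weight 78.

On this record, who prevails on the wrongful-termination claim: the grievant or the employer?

employer

At Stage 1 the grievant must meet a clear and cogent showing (weight is at least 72): on (a) the weight is 72, which does reach 72, so (a) meets the standard; on (b) the weight is 83 less the opposing 10 gives net 73, which does reach 72, so (b) meets the standard.
  The grievant carries Stage 1; the employer now bears the burden.
At Stage 2 the employer must meet a clear and cogent showing (weight is at least 72): on (c) the weight is 97 less the opposing 23 gives net 74, ≥ 72, so (c) meets the standard; on (d) the weight is 72, ≥ 72, so (d) meets the standard.
  All elements met. The burden passes to the grievant.
At Stage 3 the grievant must meet any credible evidence (weight is at least 11): on (e) the weight is 98 less the opposing 91 gives net 7, < 11, so (e) does not meet the standard; on (f) the weight is 91 less the opposing 78 gives net 13, ≥ 11, so (f) meets the standard.
  The grievant does not carry Stage 3.
So the employer prevails.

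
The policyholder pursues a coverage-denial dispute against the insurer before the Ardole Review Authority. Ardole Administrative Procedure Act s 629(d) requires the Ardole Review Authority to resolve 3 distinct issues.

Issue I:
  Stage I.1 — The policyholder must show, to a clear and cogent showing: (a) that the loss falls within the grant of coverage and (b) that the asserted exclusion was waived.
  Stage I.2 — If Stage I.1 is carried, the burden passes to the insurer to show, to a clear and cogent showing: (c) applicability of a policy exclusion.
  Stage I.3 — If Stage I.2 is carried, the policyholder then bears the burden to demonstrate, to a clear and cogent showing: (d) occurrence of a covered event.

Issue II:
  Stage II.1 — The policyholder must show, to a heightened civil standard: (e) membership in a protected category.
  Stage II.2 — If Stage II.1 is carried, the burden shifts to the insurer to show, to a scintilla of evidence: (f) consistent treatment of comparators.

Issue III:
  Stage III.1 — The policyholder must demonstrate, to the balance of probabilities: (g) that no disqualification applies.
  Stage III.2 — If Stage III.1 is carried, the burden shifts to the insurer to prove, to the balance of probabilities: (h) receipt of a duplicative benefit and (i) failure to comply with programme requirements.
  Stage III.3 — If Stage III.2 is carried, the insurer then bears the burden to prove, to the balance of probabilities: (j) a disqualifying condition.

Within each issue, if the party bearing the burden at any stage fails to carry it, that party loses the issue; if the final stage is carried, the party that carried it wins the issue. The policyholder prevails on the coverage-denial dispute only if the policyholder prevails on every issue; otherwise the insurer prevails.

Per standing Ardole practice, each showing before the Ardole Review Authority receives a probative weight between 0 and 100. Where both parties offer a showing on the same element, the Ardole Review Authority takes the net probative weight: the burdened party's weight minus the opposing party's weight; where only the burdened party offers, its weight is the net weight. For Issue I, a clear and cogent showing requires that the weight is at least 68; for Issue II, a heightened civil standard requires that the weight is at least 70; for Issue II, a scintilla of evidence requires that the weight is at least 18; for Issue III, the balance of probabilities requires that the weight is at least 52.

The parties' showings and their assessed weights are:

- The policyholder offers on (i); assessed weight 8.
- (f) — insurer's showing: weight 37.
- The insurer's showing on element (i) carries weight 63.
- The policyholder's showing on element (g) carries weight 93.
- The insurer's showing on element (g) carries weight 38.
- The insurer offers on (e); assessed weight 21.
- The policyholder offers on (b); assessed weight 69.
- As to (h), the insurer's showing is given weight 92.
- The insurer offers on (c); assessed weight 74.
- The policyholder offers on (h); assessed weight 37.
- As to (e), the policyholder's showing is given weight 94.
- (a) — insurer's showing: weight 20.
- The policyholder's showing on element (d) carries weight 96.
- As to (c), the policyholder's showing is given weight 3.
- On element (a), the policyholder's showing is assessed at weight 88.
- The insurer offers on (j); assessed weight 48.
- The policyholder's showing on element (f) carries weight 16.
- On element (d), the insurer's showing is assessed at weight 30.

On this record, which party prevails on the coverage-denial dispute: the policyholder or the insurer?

— Issue I —
At Stage I.1 the policyholder must meet a clear and cogent showing (weight is at least 68): on (a) the weight is 88 less the opposing 20 gives net 68, ≥ 68, so (a) meets the standard; on (b) the weight is 69, which does reach 68, so (b) meets the standard.
  Stage I.1 is satisfied; the onus moves to the insurer.
At Stage I.2 the insurer must meet a clear and cogent showing (weight is at least 68): on (c) the weight is 74 less the opposing 3 gives net 71, which does reach 68, so (c) meets the standard.
  Stage I.2 is satisfied; the onus moves to the policyholder.
At Stage I.3 the policyholder must meet a clear and cogent showing (weight is at least 68): on (d) the weight is 96 less the opposing 30 gives net 66, which does not reach 68, so (d) does not meet the standard.
  Not every element is met, so the policyholder fails to carry Stage I.3.
So the insurer prevails on this issue.
— Issue II —
At Stage II.1 the policyholder must meet a heightened civil standard (weight is at least 70): on (e) the weight is 94 less the opposing 21 gives net 73, which does reach 70, so (e) meets the standard.
  Stage II.1 is satisfied; the onus moves to the insurer.
At Stage II.2 the insurer must meet a scintilla of evidence (weight is at least 18): on (f) the weight is 37 less the opposing 16 gives net 21, which does reach 18, so (f) meets the standard.
  The insurer carries the last stage.
All stages carried — the insurer prevails on this issue.
— Issue III —
Stage III.1 (policyholder, the balance of probabilities, weight is at least 52): (g) net 93−38=55 ≥ 52 — meets.
  Stage III.1 is satisfied; the onus moves to the insurer.
Stage III.2 (insurer, the balance of probabilities, weight is at least 52): (h) net 92−37=55 ≥ 52 — meets; (i) net 63−8=55 ≥ 52 — meets.
  Stage III.2 carried; the burden remains with the insurer.
Stage III.3 (insurer, the balance of probabilities, weight is at least 52): (j) 48 < 52 — fails.
  Stage III.3 not carried; the insurer fails its burden.
So the policyholder prevails on this issue.
Per-issue: Issue I → insurer; Issue II → insurer; Issue III → policyholder. The policyholder must prevail on every issue; overall, the insurer prevails.

insurer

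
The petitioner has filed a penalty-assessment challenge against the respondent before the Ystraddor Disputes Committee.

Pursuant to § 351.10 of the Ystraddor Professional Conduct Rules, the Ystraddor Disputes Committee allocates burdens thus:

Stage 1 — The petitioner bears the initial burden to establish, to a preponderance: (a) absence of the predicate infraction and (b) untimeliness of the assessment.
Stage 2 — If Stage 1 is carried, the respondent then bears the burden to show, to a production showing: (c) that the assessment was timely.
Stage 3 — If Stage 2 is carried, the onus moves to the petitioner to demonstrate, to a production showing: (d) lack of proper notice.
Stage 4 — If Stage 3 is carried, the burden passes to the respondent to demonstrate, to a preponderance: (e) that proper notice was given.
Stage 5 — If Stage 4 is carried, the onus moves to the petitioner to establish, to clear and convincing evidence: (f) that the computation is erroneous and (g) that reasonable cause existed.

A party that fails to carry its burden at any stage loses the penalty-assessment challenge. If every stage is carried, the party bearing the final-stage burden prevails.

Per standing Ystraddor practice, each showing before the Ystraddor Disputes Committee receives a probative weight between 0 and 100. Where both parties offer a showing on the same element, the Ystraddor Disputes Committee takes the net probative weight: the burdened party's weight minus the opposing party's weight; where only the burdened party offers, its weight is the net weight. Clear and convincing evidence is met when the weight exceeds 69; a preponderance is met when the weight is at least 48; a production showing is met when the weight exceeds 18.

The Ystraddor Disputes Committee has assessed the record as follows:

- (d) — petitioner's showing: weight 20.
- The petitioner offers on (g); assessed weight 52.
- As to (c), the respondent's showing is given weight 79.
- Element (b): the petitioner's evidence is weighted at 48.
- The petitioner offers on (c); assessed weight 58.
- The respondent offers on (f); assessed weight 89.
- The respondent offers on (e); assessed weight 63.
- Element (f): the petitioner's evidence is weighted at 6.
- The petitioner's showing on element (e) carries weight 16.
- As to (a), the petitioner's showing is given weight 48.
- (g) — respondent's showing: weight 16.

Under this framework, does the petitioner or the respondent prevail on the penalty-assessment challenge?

Stage 1 (petitioner, a preponderance, weight is at least 48): (a) 48 ≥ 48 — meets; (b) 48 ≥ 48 — meets.
  Stage 1 is satisfied; the onus moves to the respondent.
Stage 2 (respondent, a production showing, weight exceeds 18): (c) net 79−58=21 > 18 — meets.
  Stage 2 is satisfied; the onus moves to the petitioner.
Stage 3 (petitioner, a production showing, weight exceeds 18): (d) 20 > 18 — meets.
  The petitioner carries Stage 3; the respondent now bears the burden.
Stage 4 (respondent, a preponderance, weight is at least 48): (e) net 63−16=47 < 48 — fails.
  Stage 4 not carried; the respondent fails its burden.
The petitioner prevails.

petitioner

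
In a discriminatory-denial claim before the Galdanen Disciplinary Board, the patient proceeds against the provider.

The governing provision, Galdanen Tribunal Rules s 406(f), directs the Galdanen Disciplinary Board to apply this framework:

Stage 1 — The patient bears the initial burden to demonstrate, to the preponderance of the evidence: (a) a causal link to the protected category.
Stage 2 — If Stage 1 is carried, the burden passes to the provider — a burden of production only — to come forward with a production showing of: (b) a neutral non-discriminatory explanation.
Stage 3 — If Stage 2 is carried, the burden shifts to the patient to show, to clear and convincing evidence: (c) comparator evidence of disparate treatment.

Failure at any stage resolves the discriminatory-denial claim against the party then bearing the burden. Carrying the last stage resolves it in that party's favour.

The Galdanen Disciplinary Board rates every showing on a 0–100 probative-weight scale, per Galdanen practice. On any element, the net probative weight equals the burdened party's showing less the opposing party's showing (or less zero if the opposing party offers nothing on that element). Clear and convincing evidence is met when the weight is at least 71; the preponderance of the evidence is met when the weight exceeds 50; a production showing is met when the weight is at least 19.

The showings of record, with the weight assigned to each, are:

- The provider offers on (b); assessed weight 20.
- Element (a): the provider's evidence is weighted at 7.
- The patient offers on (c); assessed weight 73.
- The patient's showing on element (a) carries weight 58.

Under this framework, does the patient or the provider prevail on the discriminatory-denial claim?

At Stage 1 the patient must meet the preponderance of the evidence (weight exceeds 50): on (a) the weight is 58 less the opposing 7 gives net 51, > 50, so (a) meets the standard.
  The patient carries Stage 1; the provider now bears the burden.
At Stage 2 the provider must meet a production showing (weight is at least 19): on (b) the weight is 20, ≥ 19, so (b) meets the standard.
  Stage 2 is satisfied; the onus moves to the patient.
At Stage 3 the patient must meet clear and convincing evidence (weight is at least 71): on (c) the weight is 73, which does reach 71, so (c) meets the standard.
  All elements met at the final stage.
All stages carried — the patient prevails.

patient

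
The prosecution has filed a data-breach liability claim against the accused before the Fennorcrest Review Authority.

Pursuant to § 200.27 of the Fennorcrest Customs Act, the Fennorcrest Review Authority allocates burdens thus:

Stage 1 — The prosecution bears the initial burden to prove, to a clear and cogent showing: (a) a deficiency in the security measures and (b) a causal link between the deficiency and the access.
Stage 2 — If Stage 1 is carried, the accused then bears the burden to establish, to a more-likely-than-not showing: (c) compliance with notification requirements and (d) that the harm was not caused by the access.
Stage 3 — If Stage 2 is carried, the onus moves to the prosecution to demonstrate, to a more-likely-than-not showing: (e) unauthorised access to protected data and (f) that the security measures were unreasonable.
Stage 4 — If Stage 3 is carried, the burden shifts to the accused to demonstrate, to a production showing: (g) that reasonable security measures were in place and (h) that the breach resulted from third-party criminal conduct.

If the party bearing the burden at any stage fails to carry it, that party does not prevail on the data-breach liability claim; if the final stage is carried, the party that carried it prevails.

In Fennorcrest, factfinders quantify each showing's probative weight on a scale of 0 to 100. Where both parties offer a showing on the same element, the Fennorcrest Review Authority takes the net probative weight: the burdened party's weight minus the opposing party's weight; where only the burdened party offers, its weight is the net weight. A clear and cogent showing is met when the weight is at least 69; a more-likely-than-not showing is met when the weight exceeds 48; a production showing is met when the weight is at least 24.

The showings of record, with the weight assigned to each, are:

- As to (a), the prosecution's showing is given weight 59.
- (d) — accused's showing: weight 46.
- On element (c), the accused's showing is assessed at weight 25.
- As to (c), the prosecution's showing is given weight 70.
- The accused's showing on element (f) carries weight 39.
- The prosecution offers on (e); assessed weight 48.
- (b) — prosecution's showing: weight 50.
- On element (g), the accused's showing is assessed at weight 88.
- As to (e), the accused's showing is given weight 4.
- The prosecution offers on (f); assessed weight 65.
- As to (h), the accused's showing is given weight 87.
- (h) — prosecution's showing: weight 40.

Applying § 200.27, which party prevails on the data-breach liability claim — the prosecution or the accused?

At Stage 1 the prosecution must meet a clear and cogent showing (weight is at least 69): on (a) the weight is 59, < 69, so (a) does not meet the standard; on (b) the weight is 50, which does not reach 69, so (b) does not meet the standard.
  The prosecution does not carry Stage 1.
The accused prevails.

accused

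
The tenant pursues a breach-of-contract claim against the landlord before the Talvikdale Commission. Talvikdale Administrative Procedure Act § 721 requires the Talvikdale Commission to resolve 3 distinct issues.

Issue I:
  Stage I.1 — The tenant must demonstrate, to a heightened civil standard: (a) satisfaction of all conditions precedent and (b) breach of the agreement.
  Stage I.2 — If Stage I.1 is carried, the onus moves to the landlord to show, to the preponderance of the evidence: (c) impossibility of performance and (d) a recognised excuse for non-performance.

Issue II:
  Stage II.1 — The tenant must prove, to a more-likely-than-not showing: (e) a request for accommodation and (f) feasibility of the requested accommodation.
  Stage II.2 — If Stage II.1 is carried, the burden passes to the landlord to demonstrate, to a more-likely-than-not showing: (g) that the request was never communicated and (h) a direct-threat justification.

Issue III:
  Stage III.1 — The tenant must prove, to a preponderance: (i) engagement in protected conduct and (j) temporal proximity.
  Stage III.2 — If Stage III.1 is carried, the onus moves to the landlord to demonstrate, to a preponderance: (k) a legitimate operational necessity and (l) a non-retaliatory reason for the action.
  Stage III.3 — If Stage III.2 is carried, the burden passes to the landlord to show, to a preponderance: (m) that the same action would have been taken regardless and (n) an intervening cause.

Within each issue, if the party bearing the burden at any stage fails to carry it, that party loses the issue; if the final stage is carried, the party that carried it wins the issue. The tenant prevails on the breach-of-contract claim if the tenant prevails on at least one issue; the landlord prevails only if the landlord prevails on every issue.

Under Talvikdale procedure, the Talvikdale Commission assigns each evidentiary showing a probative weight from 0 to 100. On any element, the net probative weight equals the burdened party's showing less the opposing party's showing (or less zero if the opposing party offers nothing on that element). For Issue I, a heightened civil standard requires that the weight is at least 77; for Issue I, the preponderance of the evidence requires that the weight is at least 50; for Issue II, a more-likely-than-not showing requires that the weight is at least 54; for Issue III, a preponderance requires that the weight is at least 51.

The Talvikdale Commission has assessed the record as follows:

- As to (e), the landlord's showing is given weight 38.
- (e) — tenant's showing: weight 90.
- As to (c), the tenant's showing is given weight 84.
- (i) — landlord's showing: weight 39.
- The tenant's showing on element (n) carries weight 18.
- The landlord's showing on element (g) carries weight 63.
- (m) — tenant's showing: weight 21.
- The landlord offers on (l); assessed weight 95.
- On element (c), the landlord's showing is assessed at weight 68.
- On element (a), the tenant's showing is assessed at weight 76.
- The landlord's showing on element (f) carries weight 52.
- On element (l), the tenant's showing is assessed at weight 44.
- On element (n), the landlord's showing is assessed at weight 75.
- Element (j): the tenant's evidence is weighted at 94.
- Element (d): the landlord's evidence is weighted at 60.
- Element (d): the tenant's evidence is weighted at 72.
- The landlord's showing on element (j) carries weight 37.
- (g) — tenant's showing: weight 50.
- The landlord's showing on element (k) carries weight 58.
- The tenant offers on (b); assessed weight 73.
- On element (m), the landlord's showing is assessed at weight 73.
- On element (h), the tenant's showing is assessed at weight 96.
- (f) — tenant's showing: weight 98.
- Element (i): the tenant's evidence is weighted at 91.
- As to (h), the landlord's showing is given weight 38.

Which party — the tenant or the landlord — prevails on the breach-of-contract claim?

— Issue I —
At Stage I.1 the tenant must meet a heightened civil standard (weight is at least 77): on (a) the weight is 76, which does not reach 77, so (a) does not meet the standard; on (b) the weight is 73, < 77, so (b) does not meet the standard.
  Not every element is met, so the tenant fails to carry Stage I.1.
The landlord prevails on this issue.
— Issue II —
Stage II.1 — burden on tenant; standard: a more-likely-than-not showing (weight is at least 54).
    (e): 90 − 38 = 52 < 54 [not met]
    (f): 98 − 52 = 46 < 54 [not met]
  Not every element is met, so the tenant fails to carry Stage II.1.
The landlord prevails on this issue.
— Issue III —
At Stage III.1 the tenant must meet a preponderance (weight is at least 51): on (i) the weight is 91 less the opposing 39 gives net 52, ≥ 51, so (i) meets the standard; on (j) the weight is 94 less the opposing 37 gives net 57, which does reach 51, so (j) meets the standard.
  All elements met. The burden passes to the landlord.
At Stage III.2 the landlord must meet a preponderance (weight is at least 51): on (k) the weight is 58, ≥ 51, so (k) meets the standard; on (l) the weight is 95 less the opposing 44 gives net 51, which does reach 51, so (l) meets the standard.
  Stage III.2 carried; the burden remains with the landlord.
At Stage III.3 the landlord must meet a preponderance (weight is at least 51): on (m) the weight is 73 less the opposing 21 gives net 52, which does reach 51, so (m) meets the standard; on (n) the weight is 75 less the opposing 18 gives net 57, which does reach 51, so (n) meets the standard.
  All elements met at the final stage.
With every stage satisfied, the landlord prevails on this issue.
Per-issue: Issue I → landlord; Issue II → landlord; Issue III → landlord. The tenant must prevail on at least one issue; overall, the landlord prevails.

landlord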